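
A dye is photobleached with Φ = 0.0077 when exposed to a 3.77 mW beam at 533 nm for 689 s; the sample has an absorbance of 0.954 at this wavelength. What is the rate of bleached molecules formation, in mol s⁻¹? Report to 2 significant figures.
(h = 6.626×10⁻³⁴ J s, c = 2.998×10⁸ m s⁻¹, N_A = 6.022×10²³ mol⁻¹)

Photon energy at 533 nm: hc/λ = (6.626×10⁻³⁴)(2.998×10⁸)/(533×10⁻⁹) = 3.727×10⁻¹⁹ J.
Energy delivered: (3.77 mW)(689 s) = 2.598 J.
Photons incident: 2.598 / 3.727×10⁻¹⁹ = 6.971×10¹⁸, i.e. 6.971×10¹⁸/6.022×10²³ = 1.158×10⁻⁵ mol.
Fraction absorbed: 1 − 10^(−0.954) = 0.8888.
Photons absorbed: 0.8888 × 1.158×10⁻⁵ = 1.029×10⁻⁵ mol.
Product formed: 0.0077 × 1.029×10⁻⁵ = 7.923×10⁻⁸ mol.
Rate: 7.923×10⁻⁸ / 689 s = 1.1×10⁻¹⁰ mol s⁻¹.

1.1×10⁻¹⁰ mol s⁻¹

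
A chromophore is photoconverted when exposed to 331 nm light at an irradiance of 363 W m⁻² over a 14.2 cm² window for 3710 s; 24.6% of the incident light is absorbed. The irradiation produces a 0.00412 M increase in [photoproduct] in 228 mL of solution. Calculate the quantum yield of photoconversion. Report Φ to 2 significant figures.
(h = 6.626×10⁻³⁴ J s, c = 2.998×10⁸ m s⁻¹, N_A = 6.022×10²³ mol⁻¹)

Φ = 0.72

Product: (0.00412 M)(0.228 L) = 9.394×10⁻⁴ mol.
Photon energy at 331 nm: hc/λ = (6.626×10⁻³⁴)(2.998×10⁸)/(331×10⁻⁹) = 6.001×10⁻¹⁹ J.
Energy delivered: (363 W m⁻²)(14.2×10⁻⁴ m²)(3710 s) = 1912 J.
Photons incident: 1912 / 6.001×10⁻¹⁹ = 3.186×10²¹, i.e. 3.186×10²¹/6.022×10²³ = 0.005291 mol.
Photons absorbed: 0.246 × 0.005291 = 0.001302 mol.
Φ = 9.394×10⁻⁴ mol / 0.001302 mol photons = 0.72.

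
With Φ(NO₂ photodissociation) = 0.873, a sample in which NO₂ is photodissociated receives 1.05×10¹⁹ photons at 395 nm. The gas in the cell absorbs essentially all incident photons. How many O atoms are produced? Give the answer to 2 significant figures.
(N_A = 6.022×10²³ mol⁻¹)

9.2×10¹⁸ atoms

Moles of photons: 1.05×10¹⁹ / 6.022×10²³ = 1.744×10⁻⁵ mol.
Product: Φ × n_abs = 0.873 × 1.744×10⁻⁵ = 1.523×10⁻⁵ mol.
As a count: 1.523×10⁻⁵ × 6.022×10²³ = 9.2×10¹⁸.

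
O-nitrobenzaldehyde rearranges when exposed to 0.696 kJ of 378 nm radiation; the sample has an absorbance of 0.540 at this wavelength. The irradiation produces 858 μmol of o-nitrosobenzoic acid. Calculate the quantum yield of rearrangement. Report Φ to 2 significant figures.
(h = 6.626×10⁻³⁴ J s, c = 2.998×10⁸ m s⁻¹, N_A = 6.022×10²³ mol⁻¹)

Product: 858 μmol = 8.58×10⁻⁴ mol.
Photon energy at 378 nm: hc/λ = (6.626×10⁻³⁴)(2.998×10⁸)/(378×10⁻⁹) = 5.255×10⁻¹⁹ J.
Incident energy: 0.696 kJ = 696 J.
Photons incident: 696 / 5.255×10⁻¹⁹ = 1.324×10²¹, i.e. 1.324×10²¹/6.022×10²³ = 0.002199 mol.
Fraction absorbed: 1 − 10^(−0.540) = 0.7116.
Photons absorbed: 0.7116 × 0.002199 = 0.001565 mol.
Φ = 8.58×10⁻⁴ mol / 0.001565 mol photons = 0.55.

Φ = 0.55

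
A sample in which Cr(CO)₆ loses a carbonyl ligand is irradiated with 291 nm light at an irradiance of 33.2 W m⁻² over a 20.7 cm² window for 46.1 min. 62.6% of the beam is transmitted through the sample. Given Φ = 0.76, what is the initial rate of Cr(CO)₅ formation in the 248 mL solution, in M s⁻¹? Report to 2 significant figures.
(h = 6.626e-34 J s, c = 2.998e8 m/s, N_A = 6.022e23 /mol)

1.9e-7 M s⁻¹

Photon energy at 291 nm: hc/λ = (6.626e-34)(2.998e8)/(291e-9) = 6.826e-19 J.
Energy delivered: (33.2 W m⁻²)(20.7e-4 m²)(2766 s) = 190.1 J.
Photons incident: 190.1 / 6.826e-19 = 2.785e20, i.e. 2.785e20/6.022e23 = 4.625e-4 mol.
Fraction absorbed: 1 − 62.6/100 = 0.3740.
Photons absorbed: 0.3740 × 4.625e-4 = 1.730e-4 mol.
Product formed: 0.76 × 1.730e-4 = 1.315e-4 mol.
Rate: 1.315e-4 mol / (2766 s × 0.248 L) = 1.9e-7 M s⁻¹.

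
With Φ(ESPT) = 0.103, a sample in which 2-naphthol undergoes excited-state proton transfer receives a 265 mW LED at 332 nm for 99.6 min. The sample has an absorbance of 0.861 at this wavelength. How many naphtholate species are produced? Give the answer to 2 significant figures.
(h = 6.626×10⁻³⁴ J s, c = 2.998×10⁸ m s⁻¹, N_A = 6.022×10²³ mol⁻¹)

2.4×10²⁰ species

Photon energy at 332 nm: hc/λ = (6.626×10⁻³⁴)(2.998×10⁸)/(332×10⁻⁹) = 5.983×10⁻¹⁹ J.
Energy delivered: (265 mW)(5976 s) = 1584 J.
Photons incident: 1584 / 5.983×10⁻¹⁹ = 2.648×10²¹, i.e. 2.648×10²¹/6.022×10²³ = 0.004397 mol.
Fraction absorbed: 1 − 10^(−0.861) = 0.8623.
Photons absorbed: 0.8623 × 0.004397 = 0.003792 mol.
Product: Φ × n_abs = 0.103 × 0.003792 = 3.906×10⁻⁴ mol.
As a count: 3.906×10⁻⁴ × 6.022×10²³ = 2.4×10²⁰.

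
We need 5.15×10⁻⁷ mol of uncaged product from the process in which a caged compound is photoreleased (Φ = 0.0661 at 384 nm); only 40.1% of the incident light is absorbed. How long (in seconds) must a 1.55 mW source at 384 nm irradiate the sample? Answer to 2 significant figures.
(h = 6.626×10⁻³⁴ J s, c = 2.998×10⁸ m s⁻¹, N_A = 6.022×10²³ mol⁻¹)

t ≈ 3900 s

Photons that must be absorbed: 5.15×10⁻⁷ / 0.0661 = 7.791×10⁻⁶ mol.
Incident photons needed: 7.791×10⁻⁶ / 0.401 = 1.943×10⁻⁵ mol.
Photon energy: hc/λ = 5.173×10⁻¹⁹ J; per mole, 3.115×10⁵ J mol⁻¹.
Energy required: 1.943×10⁻⁵ × 3.115×10⁵ = 6.052 J.
Time: 6.052 J / 0.00155 W = 3900 s.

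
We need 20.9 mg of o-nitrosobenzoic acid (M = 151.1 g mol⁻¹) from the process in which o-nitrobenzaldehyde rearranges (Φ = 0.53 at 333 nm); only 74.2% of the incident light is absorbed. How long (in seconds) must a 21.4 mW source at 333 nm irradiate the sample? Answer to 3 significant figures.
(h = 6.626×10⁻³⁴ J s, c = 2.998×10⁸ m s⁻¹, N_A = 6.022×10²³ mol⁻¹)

t ≈ 5900 s

Product: 20.9 mg / 151.1 g mol⁻¹ = 1.383×10⁻⁴ mol.
Photons that must be absorbed: 1.383×10⁻⁴ / 0.53 = 2.609×10⁻⁴ mol.
Incident photons needed: 2.609×10⁻⁴ / 0.742 = 3.516×10⁻⁴ mol.
Photon energy: hc/λ = 5.965×10⁻¹⁹ J; per mole, 3.592×10⁵ J mol⁻¹.
Energy required: 3.516×10⁻⁴ × 3.592×10⁵ = 126.3 J.
Time: 126.3 J / 0.0214 W = 5900 s.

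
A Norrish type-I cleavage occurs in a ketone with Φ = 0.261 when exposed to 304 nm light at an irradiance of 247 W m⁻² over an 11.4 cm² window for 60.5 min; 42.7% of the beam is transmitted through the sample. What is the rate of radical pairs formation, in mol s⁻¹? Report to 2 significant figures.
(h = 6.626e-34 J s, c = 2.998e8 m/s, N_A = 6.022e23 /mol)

1.1e-7 mol s⁻¹

Photon energy at 304 nm: hc/λ = (6.626e-34)(2.998e8)/(304e-9) = 6.534e-19 J.
Energy delivered: (247 W m⁻²)(11.4e-4 m²)(3630 s) = 1022 J.
Photons incident: 1022 / 6.534e-19 = 1.564e21, i.e. 1.564e21/6.022e23 = 0.002597 mol.
Fraction absorbed: 1 − 42.7/100 = 0.5730.
Photons absorbed: 0.5730 × 0.002597 = 0.001488 mol.
Product formed: 0.261 × 0.001488 = 3.884e-4 mol.
Rate: 3.884e-4 / 3630 s = 1.1e-7 mol s⁻¹.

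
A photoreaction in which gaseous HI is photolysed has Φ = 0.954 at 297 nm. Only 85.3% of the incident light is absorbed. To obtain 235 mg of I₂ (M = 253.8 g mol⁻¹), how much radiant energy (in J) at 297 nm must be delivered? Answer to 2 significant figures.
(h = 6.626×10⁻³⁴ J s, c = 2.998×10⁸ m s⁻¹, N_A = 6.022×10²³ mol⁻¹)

Product: 235 mg / 253.8 g mol⁻¹ = 9.259×10⁻⁴ mol.
Photons that must be absorbed: 9.259×10⁻⁴ / 0.954 = 9.705×10⁻⁴ mol.
Incident photons needed: 9.705×10⁻⁴ / 0.853 = 0.001138 mol.
Photon energy: hc/λ = 6.688×10⁻¹⁹ J; per mole, 4.028×10⁵ J mol⁻¹.
Energy required: 0.001138 × 4.028×10⁵ = 460 J.

460 J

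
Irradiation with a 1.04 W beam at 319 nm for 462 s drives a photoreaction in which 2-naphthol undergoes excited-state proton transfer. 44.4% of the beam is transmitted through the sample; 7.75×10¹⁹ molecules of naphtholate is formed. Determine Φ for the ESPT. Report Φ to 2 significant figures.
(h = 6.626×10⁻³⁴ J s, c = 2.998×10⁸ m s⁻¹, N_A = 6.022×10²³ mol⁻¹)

Product: 7.75×10¹⁹ / 6.022×10²³ = 1.287×10⁻⁴ mol.
Photon energy at 319 nm: hc/λ = (6.626×10⁻³⁴)(2.998×10⁸)/(319×10⁻⁹) = 6.227×10⁻¹⁹ J.
Energy delivered: (1.04 W)(462 s) = 480.5 J.
Photons incident: 480.5 / 6.227×10⁻¹⁹ = 7.716×10²⁰, i.e. 7.716×10²⁰/6.022×10²³ = 0.001281 mol.
Fraction absorbed: 1 − 44.4/100 = 0.5560.
Photons absorbed: 0.5560 × 0.001281 = 7.122×10⁻⁴ mol.
Φ = 1.287×10⁻⁴ mol / 7.122×10⁻⁴ mol photons = 0.18.

Φ = 0.18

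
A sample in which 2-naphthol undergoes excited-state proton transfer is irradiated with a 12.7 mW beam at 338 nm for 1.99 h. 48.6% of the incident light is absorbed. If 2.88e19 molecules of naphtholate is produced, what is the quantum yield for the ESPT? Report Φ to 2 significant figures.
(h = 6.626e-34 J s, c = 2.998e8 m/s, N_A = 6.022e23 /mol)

Product: 2.88e19 / 6.022e23 = 4.782e-5 mol.
Photon energy at 338 nm: hc/λ = (6.626e-34)(2.998e8)/(338e-9) = 5.877e-19 J.
Energy delivered: (12.7 mW)(7164 s) = 90.98 J.
Photons incident: 90.98 / 5.877e-19 = 1.548e20, i.e. 1.548e20/6.022e23 = 2.571e-4 mol.
Photons absorbed: 0.486 × 2.571e-4 = 1.250e-4 mol.
Φ = 4.782e-5 mol / 1.250e-4 mol photons = 0.38.

Φ = 0.38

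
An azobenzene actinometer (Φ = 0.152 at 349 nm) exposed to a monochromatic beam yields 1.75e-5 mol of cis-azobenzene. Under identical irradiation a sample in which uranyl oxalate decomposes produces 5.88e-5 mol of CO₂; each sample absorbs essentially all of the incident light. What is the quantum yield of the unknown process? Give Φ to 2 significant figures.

Photons absorbed by the actinometer: 1.75e-5 / 0.152 = 1.151e-4 mol.
Φ(unknown) = 5.88e-5 / 1.151e-4 = 0.51.

Φ = 0.51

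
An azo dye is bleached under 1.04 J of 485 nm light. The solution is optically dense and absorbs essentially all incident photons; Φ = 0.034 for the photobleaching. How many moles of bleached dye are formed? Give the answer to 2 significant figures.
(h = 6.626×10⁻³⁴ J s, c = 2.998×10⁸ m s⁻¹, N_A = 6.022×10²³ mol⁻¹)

Photon energy at 485 nm: hc/λ = (6.626×10⁻³⁴)(2.998×10⁸)/(485×10⁻⁹) = 4.096×10⁻¹⁹ J.
Photons incident: 1.04 / 4.096×10⁻¹⁹ = 2.539×10¹⁸, i.e. 2.539×10¹⁸/6.022×10²³ = 4.216×10⁻⁶ mol.
Product: Φ × n_abs = 0.034 × 4.216×10⁻⁶ = 1.433×10⁻⁷ mol.

1.4×10⁻⁷ mol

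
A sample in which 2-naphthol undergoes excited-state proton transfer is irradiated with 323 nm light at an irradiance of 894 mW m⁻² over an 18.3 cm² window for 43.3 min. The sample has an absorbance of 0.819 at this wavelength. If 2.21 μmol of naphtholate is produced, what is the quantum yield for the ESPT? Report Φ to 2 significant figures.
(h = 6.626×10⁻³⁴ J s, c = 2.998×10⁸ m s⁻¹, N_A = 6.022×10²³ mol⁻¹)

Product: 2.21 μmol = 2.21×10⁻⁶ mol.
Photon energy at 323 nm: hc/λ = (6.626×10⁻³⁴)(2.998×10⁸)/(323×10⁻⁹) = 6.150×10⁻¹⁹ J.
Energy delivered: (894 mW m⁻²)(18.3×10⁻⁴ m²)(2598 s) = 4.250 J.
Photons incident: 4.250 / 6.150×10⁻¹⁹ = 6.911×10¹⁸, i.e. 6.911×10¹⁸/6.022×10²³ = 1.148×10⁻⁵ mol.
Fraction absorbed: 1 − 10^(−0.819) = 0.8483.
Photons absorbed: 0.8483 × 1.148×10⁻⁵ = 9.738×10⁻⁶ mol.
Φ = 2.21×10⁻⁶ mol / 9.738×10⁻⁶ mol photons = 0.23.

Φ = 0.23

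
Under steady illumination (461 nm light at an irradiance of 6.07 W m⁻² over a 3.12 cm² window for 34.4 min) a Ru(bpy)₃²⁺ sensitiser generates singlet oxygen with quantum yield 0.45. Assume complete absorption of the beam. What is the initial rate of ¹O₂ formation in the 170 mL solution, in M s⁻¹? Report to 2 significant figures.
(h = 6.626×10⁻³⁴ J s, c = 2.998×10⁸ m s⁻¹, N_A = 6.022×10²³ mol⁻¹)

Photon energy at 461 nm: hc/λ = (6.626×10⁻³⁴)(2.998×10⁸)/(461×10⁻⁹) = 4.309×10⁻¹⁹ J.
Energy delivered: (6.07 W m⁻²)(3.12×10⁻⁴ m²)(2064 s) = 3.909 J.
Photons incident: 3.909 / 4.309×10⁻¹⁹ = 9.072×10¹⁸, i.e. 9.072×10¹⁸/6.022×10²³ = 1.506×10⁻⁵ mol.
Product formed: 0.45 × 1.506×10⁻⁵ = 6.777×10⁻⁶ mol.
Rate: 6.777×10⁻⁶ mol / (2064 s × 0.17 L) = 1.9×10⁻⁸ M s⁻¹.

1.9×10⁻⁸ M s⁻¹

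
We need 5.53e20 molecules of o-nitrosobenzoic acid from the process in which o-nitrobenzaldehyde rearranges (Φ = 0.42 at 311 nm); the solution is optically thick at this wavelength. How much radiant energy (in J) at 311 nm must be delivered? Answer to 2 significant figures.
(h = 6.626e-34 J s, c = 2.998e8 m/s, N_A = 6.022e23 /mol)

840 J

Product: 5.53e20 / 6.022e23 = 9.183e-4 mol.
Photons that must be absorbed: 9.183e-4 / 0.42 = 0.002186 mol.
Photon energy: hc/λ = 6.387e-19 J; per mole, 3.846e5 J mol⁻¹.
Energy required: 0.002186 × 3.846e5 = 840 J.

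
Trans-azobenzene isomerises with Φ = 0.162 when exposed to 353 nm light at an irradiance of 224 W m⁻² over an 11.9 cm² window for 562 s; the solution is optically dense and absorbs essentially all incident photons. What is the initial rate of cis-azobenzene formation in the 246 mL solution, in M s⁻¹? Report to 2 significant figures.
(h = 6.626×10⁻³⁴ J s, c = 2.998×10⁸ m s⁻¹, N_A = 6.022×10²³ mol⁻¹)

Photon energy at 353 nm: hc/λ = (6.626×10⁻³⁴)(2.998×10⁸)/(353×10⁻⁹) = 5.627×10⁻¹⁹ J.
Energy delivered: (224 W m⁻²)(11.9×10⁻⁴ m²)(562 s) = 149.8 J.
Photons incident: 149.8 / 5.627×10⁻¹⁹ = 2.662×10²⁰, i.e. 2.662×10²⁰/6.022×10²³ = 4.420×10⁻⁴ mol.
Product formed: 0.162 × 4.420×10⁻⁴ = 7.160×10⁻⁵ mol.
Rate: 7.160×10⁻⁵ mol / (562 s × 0.246 L) = 5.2×10⁻⁷ M s⁻¹.

5.2×10⁻⁷ M s⁻¹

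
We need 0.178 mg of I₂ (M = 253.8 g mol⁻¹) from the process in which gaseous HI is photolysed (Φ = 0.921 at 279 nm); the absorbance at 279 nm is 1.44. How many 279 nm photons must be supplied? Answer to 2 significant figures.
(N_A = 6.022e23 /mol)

Product: 0.178 mg / 253.8 g mol⁻¹ = 7.013e-7 mol.
Photons that must be absorbed: 7.013e-7 / 0.921 = 7.615e-7 mol.
Fraction absorbed: 1 − 10^(−1.44) = 0.9637.
Incident photons needed: 7.615e-7 / 0.9637 = 7.902e-7 mol.
Photon count: 7.902e-7 × 6.022e23 = 4.8e17.

4.8e17 photons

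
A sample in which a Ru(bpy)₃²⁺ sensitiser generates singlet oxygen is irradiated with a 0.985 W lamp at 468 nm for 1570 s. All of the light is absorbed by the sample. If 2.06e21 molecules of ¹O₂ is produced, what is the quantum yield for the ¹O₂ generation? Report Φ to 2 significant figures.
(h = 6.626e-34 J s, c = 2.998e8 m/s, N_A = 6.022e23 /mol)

Product: 2.06e21 / 6.022e23 = 0.003421 mol.
Photon energy at 468 nm: hc/λ = (6.626e-34)(2.998e8)/(468e-9) = 4.245e-19 J.
Energy delivered: (0.985 W)(1570 s) = 1546 J.
Photons incident: 1546 / 4.245e-19 = 3.642e21, i.e. 3.642e21/6.022e23 = 0.006048 mol.
Φ = 0.003421 mol / 0.006048 mol photons = 0.57.

Φ = 0.57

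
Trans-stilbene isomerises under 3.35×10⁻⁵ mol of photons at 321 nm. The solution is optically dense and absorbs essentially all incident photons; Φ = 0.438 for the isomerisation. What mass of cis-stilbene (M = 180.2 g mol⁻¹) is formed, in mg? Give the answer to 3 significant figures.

Product: Φ × n_abs = 0.438 × 3.35×10⁻⁵ = 1.467×10⁻⁵ mol.
Mass: 1.467×10⁻⁵ × 180.2 = 0.002644 g = 2.64 mg.

2.64 mg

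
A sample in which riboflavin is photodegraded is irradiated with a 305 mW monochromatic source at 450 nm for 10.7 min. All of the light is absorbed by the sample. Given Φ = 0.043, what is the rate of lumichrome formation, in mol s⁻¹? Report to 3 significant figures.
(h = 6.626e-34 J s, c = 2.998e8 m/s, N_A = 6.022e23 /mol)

Photon energy at 450 nm: hc/λ = (6.626e-34)(2.998e8)/(450e-9) = 4.414e-19 J.
Energy delivered: (305 mW)(642 s) = 195.8 J.
Photons incident: 195.8 / 4.414e-19 = 4.436e20, i.e. 4.436e20/6.022e23 = 7.366e-4 mol.
Product formed: 0.043 × 7.366e-4 = 3.167e-5 mol.
Rate: 3.167e-5 / 642 s = 4.93e-8 mol s⁻¹.

4.93e-8 mol s⁻¹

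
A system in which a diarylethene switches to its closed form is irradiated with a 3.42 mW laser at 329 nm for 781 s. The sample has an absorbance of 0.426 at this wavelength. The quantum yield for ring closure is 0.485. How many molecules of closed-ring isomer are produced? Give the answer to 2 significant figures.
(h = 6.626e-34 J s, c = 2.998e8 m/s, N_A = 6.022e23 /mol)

1.3e18 molecules

Photon energy at 329 nm: hc/λ = (6.626e-34)(2.998e8)/(329e-9) = 6.038e-19 J.
Energy delivered: (3.42 mW)(781 s) = 2.671 J.
Photons incident: 2.671 / 6.038e-19 = 4.424e18, i.e. 4.424e18/6.022e23 = 7.346e-6 mol.
Fraction absorbed: 1 − 10^(−0.426) = 0.6250.
Photons absorbed: 0.6250 × 7.346e-6 = 4.591e-6 mol.
Product: Φ × n_abs = 0.485 × 4.591e-6 = 2.227e-6 mol.
As a count: 2.227e-6 × 6.022e23 = 1.3e18.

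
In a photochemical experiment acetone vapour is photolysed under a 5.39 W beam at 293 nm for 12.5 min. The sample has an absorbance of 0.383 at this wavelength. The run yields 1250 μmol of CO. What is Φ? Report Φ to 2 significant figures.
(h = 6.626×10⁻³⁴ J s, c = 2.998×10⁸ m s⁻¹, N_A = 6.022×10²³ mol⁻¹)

Φ = 0.22

Product: 1250 μmol = 0.00125 mol.
Photon energy at 293 nm: hc/λ = (6.626×10⁻³⁴)(2.998×10⁸)/(293×10⁻⁹) = 6.780×10⁻¹⁹ J.
Energy delivered: (5.39 W)(750 s) = 4042 J.
Photons incident: 4042 / 6.780×10⁻¹⁹ = 5.962×10²¹, i.e. 5.962×10²¹/6.022×10²³ = 0.009900 mol.
Fraction absorbed: 1 − 10^(−0.383) = 0.5860.
Photons absorbed: 0.5860 × 0.009900 = 0.005801 mol.
Φ = 0.00125 mol / 0.005801 mol photons = 0.22.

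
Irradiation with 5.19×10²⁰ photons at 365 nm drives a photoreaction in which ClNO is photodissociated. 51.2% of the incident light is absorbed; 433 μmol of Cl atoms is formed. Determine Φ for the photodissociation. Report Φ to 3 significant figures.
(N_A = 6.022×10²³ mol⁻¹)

Product: 433 μmol = 4.33×10⁻⁴ mol.
Moles of photons: 5.19×10²⁰ / 6.022×10²³ = 8.618×10⁻⁴ mol.
Photons absorbed: 0.512 × 8.618×10⁻⁴ = 4.412×10⁻⁴ mol.
Φ = 4.33×10⁻⁴ mol / 4.412×10⁻⁴ mol photons = 0.981.

Φ = 0.981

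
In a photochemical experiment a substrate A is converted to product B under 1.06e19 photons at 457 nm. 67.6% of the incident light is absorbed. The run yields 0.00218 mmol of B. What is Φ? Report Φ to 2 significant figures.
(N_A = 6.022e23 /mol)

Φ = 0.18

Product: 0.00218 mmol = 2.18e-6 mol.
Moles of photons: 1.06e19 / 6.022e23 = 1.760e-5 mol.
Photons absorbed: 0.676 × 1.760e-5 = 1.190e-5 mol.
Φ = 2.18e-6 mol / 1.190e-5 mol photons = 0.18.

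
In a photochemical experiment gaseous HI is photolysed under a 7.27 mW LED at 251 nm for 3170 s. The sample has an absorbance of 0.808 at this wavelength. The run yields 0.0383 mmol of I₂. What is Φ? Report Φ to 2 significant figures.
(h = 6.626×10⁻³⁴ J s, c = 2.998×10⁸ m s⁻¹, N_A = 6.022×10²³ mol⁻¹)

Φ = 0.94

Product: 0.0383 mmol = 3.83×10⁻⁵ mol.
Photon energy at 251 nm: hc/λ = (6.626×10⁻³⁴)(2.998×10⁸)/(251×10⁻⁹) = 7.914×10⁻¹⁹ J.
Energy delivered: (7.27 mW)(3170 s) = 23.05 J.
Photons incident: 23.05 / 7.914×10⁻¹⁹ = 2.913×10¹⁹, i.e. 2.913×10¹⁹/6.022×10²³ = 4.837×10⁻⁵ mol.
Fraction absorbed: 1 − 10^(−0.808) = 0.8444.
Photons absorbed: 0.8444 × 4.837×10⁻⁵ = 4.084×10⁻⁵ mol.
Φ = 3.83×10⁻⁵ mol / 4.084×10⁻⁵ mol photons = 0.94.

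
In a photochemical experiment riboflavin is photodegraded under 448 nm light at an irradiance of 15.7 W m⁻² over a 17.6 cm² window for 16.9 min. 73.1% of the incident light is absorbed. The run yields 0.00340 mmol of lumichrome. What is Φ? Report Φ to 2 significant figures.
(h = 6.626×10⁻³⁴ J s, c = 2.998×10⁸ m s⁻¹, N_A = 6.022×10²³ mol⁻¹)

Product: 0.00340 mmol = 3.40×10⁻⁶ mol.
Photon energy at 448 nm: hc/λ = (6.626×10⁻³⁴)(2.998×10⁸)/(448×10⁻⁹) = 4.434×10⁻¹⁹ J.
Energy delivered: (15.7 W m⁻²)(17.6×10⁻⁴ m²)(1014 s) = 28.02 J.
Photons incident: 28.02 / 4.434×10⁻¹⁹ = 6.319×10¹⁹, i.e. 6.319×10¹⁹/6.022×10²³ = 1.049×10⁻⁴ mol.
Photons absorbed: 0.731 × 1.049×10⁻⁴ = 7.668×10⁻⁵ mol.
Φ = 3.40×10⁻⁶ mol / 7.668×10⁻⁵ mol photons = 0.044.

Φ = 0.044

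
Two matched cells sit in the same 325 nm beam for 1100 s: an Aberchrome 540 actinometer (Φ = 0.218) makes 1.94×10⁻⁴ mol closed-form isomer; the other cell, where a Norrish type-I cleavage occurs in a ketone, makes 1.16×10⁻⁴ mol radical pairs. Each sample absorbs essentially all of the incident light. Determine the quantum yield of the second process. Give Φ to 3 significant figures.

Φ = 0.130

Photons absorbed by the actinometer: 1.94×10⁻⁴ / 0.218 = 8.899×10⁻⁴ mol.
Φ(unknown) = 1.16×10⁻⁴ / 8.899×10⁻⁴ = 0.130.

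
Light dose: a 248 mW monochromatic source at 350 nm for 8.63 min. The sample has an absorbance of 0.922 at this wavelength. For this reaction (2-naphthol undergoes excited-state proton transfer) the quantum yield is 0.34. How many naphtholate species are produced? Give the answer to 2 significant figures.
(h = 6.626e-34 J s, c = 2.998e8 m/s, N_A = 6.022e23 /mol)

6.8e19 species

Photon energy at 350 nm: hc/λ = (6.626e-34)(2.998e8)/(350e-9) = 5.676e-19 J.
Energy delivered: (248 mW)(517.8 s) = 128.4 J.
Photons incident: 128.4 / 5.676e-19 = 2.262e20, i.e. 2.262e20/6.022e23 = 3.756e-4 mol.
Fraction absorbed: 1 − 10^(−0.922) = 0.8803.
Photons absorbed: 0.8803 × 3.756e-4 = 3.306e-4 mol.
Product: Φ × n_abs = 0.34 × 3.306e-4 = 1.124e-4 mol.
As a count: 1.124e-4 × 6.022e23 = 6.8e19.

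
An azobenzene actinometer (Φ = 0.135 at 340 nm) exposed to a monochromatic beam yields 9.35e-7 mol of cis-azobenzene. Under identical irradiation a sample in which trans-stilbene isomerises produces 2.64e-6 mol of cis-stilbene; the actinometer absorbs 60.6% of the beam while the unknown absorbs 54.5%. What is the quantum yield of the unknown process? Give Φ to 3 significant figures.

Photons absorbed by the actinometer: 9.35e-7 / 0.135 = 6.926e-6 mol.
Incident flux: 6.926e-6 / 0.606 = 1.143e-5 einstein.
Absorbed by unknown: 0.545 × 1.143e-5 = 6.229e-6 mol.
Φ(unknown) = 2.64e-6 / 6.229e-6 = 0.424.

Φ = 0.424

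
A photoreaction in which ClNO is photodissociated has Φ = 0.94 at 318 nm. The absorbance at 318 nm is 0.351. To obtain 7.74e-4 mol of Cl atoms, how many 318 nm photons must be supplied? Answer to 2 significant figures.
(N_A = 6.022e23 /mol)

Photons that must be absorbed: 7.74e-4 / 0.94 = 8.234e-4 mol.
Fraction absorbed: 1 − 10^(−0.351) = 0.5543.
Incident photons needed: 8.234e-4 / 0.5543 = 0.001485 mol.
Photon count: 0.001485 × 6.022e23 = 8.9e20.

8.9e20 photons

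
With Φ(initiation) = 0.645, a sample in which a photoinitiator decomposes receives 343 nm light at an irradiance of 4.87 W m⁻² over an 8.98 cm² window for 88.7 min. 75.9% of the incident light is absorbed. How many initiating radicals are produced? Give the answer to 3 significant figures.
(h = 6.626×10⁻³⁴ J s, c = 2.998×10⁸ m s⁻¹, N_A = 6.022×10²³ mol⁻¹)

Photon energy at 343 nm: hc/λ = (6.626×10⁻³⁴)(2.998×10⁸)/(343×10⁻⁹) = 5.791×10⁻¹⁹ J.
Energy delivered: (4.87 W m⁻²)(8.98×10⁻⁴ m²)(5322 s) = 23.27 J.
Photons incident: 23.27 / 5.791×10⁻¹⁹ = 4.018×10¹⁹, i.e. 4.018×10¹⁹/6.022×10²³ = 6.672×10⁻⁵ mol.
Photons absorbed: 0.759 × 6.672×10⁻⁵ = 5.064×10⁻⁵ mol.
Product: Φ × n_abs = 0.645 × 5.064×10⁻⁵ = 3.266×10⁻⁵ mol.
As a count: 3.266×10⁻⁵ × 6.022×10²³ = 1.97×10¹⁹.

1.97×10¹⁹ initiating radicals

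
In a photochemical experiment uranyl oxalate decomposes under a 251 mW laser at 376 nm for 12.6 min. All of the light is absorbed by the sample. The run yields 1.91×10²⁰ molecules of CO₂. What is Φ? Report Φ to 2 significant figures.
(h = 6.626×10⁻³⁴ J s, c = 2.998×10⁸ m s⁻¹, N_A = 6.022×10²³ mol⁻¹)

Product: 1.91×10²⁰ / 6.022×10²³ = 3.172×10⁻⁴ mol.
Photon energy at 376 nm: hc/λ = (6.626×10⁻³⁴)(2.998×10⁸)/(376×10⁻⁹) = 5.283×10⁻¹⁹ J.
Energy delivered: (251 mW)(756 s) = 189.8 J.
Photons incident: 189.8 / 5.283×10⁻¹⁹ = 3.593×10²⁰, i.e. 3.593×10²⁰/6.022×10²³ = 5.966×10⁻⁴ mol.
Φ = 3.172×10⁻⁴ mol / 5.966×10⁻⁴ mol photons = 0.53.

Φ = 0.53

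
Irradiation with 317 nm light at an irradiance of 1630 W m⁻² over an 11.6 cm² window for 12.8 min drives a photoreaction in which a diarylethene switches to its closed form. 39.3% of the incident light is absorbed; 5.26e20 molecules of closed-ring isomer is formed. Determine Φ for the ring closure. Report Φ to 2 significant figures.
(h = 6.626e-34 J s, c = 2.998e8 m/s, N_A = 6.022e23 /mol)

Φ = 0.58

Product: 5.26e20 / 6.022e23 = 8.735e-4 mol.
Photon energy at 317 nm: hc/λ = (6.626e-34)(2.998e8)/(317e-9) = 6.266e-19 J.
Energy delivered: (1630 W m⁻²)(11.6e-4 m²)(768 s) = 1452 J.
Photons incident: 1452 / 6.266e-19 = 2.317e21, i.e. 2.317e21/6.022e23 = 0.003848 mol.
Photons absorbed: 0.393 × 0.003848 = 0.001512 mol.
Φ = 8.735e-4 mol / 0.001512 mol photons = 0.58.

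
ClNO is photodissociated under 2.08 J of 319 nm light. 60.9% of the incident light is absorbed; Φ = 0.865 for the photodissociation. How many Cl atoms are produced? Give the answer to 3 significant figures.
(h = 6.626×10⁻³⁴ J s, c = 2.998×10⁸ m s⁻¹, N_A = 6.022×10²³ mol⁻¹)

1.76×10¹⁸ atoms

Photon energy at 319 nm: hc/λ = (6.626×10⁻³⁴)(2.998×10⁸)/(319×10⁻⁹) = 6.227×10⁻¹⁹ J.
Photons incident: 2.08 / 6.227×10⁻¹⁹ = 3.340×10¹⁸, i.e. 3.340×10¹⁸/6.022×10²³ = 5.546×10⁻⁶ mol.
Photons absorbed: 0.609 × 5.546×10⁻⁶ = 3.378×10⁻⁶ mol.
Product: Φ × n_abs = 0.865 × 3.378×10⁻⁶ = 2.922×10⁻⁶ mol.
As a count: 2.922×10⁻⁶ × 6.022×10²³ = 1.76×10¹⁸.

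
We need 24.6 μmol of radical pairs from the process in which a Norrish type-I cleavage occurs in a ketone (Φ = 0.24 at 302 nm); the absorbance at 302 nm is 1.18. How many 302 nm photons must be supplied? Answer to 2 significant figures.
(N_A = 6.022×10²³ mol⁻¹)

Product: 24.6 μmol = 2.46×10⁻⁵ mol.
Photons that must be absorbed: 2.46×10⁻⁵ / 0.24 = 1.025×10⁻⁴ mol.
Fraction absorbed: 1 − 10^(−1.18) = 0.9339.
Incident photons needed: 1.025×10⁻⁴ / 0.9339 = 1.098×10⁻⁴ mol.
Photon count: 1.098×10⁻⁴ × 6.022×10²³ = 6.6×10¹⁹.

6.6×10¹⁹ photons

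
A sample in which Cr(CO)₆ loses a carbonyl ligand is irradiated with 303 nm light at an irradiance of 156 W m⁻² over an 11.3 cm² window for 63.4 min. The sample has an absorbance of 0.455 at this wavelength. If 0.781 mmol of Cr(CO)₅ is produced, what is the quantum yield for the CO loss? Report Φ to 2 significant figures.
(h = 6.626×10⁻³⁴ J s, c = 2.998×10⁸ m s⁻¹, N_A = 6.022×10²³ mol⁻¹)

Product: 0.781 mmol = 7.81×10⁻⁴ mol.
Photon energy at 303 nm: hc/λ = (6.626×10⁻³⁴)(2.998×10⁸)/(303×10⁻⁹) = 6.556×10⁻¹⁹ J.
Energy delivered: (156 W m⁻²)(11.3×10⁻⁴ m²)(3804 s) = 670.6 J.
Photons incident: 670.6 / 6.556×10⁻¹⁹ = 1.023×10²¹, i.e. 1.023×10²¹/6.022×10²³ = 0.001699 mol.
Fraction absorbed: 1 − 10^(−0.455) = 0.6492.
Photons absorbed: 0.6492 × 0.001699 = 0.001103 mol.
Φ = 7.81×10⁻⁴ mol / 0.001103 mol photons = 0.71.

Φ = 0.71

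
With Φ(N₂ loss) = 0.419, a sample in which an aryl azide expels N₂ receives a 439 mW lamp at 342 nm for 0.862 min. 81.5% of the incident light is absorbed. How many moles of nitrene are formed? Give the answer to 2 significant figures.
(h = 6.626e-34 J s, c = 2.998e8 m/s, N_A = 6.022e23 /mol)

2.2e-5 mol

Photon energy at 342 nm: hc/λ = (6.626e-34)(2.998e8)/(342e-9) = 5.808e-19 J.
Energy delivered: (439 mW)(51.72 s) = 22.71 J.
Photons incident: 22.71 / 5.808e-19 = 3.910e19, i.e. 3.910e19/6.022e23 = 6.493e-5 mol.
Photons absorbed: 0.815 × 6.493e-5 = 5.292e-5 mol.
Product: Φ × n_abs = 0.419 × 5.292e-5 = 2.217e-5 mol.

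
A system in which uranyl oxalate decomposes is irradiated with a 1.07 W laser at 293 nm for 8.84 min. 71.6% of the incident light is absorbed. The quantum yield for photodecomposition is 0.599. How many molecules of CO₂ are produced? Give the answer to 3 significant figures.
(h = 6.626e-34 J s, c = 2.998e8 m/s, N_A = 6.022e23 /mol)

3.59e20 molecules

Photon energy at 293 nm: hc/λ = (6.626e-34)(2.998e8)/(293e-9) = 6.780e-19 J.
Energy delivered: (1.07 W)(530.4 s) = 567.5 J.
Photons incident: 567.5 / 6.780e-19 = 8.370e20, i.e. 8.370e20/6.022e23 = 0.001390 mol.
Photons absorbed: 0.716 × 0.001390 = 9.952e-4 mol.
Product: Φ × n_abs = 0.599 × 9.952e-4 = 5.961e-4 mol.
As a count: 5.961e-4 × 6.022e23 = 3.59e20.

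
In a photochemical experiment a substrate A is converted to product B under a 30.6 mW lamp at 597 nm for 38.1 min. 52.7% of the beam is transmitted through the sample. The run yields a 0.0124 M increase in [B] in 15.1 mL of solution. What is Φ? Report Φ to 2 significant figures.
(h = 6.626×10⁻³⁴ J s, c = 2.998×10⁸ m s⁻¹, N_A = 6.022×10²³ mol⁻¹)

Φ = 1.1

Product: (0.0124 M)(0.0151 L) = 1.872×10⁻⁴ mol.
Photon energy at 597 nm: hc/λ = (6.626×10⁻³⁴)(2.998×10⁸)/(597×10⁻⁹) = 3.327×10⁻¹⁹ J.
Energy delivered: (30.6 mW)(2286 s) = 69.95 J.
Photons incident: 69.95 / 3.327×10⁻¹⁹ = 2.102×10²⁰, i.e. 2.102×10²⁰/6.022×10²³ = 3.491×10⁻⁴ mol.
Fraction absorbed: 1 − 52.7/100 = 0.4730.
Photons absorbed: 0.4730 × 3.491×10⁻⁴ = 1.651×10⁻⁴ mol.
Φ = 1.872×10⁻⁴ mol / 1.651×10⁻⁴ mol photons = 1.1.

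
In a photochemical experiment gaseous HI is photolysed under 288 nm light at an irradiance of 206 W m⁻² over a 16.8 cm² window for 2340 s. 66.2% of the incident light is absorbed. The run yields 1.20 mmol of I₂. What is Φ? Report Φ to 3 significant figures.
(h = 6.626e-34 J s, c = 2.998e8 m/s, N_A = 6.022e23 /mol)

Product: 1.20 mmol = 0.00120 mol.
Photon energy at 288 nm: hc/λ = (6.626e-34)(2.998e8)/(288e-9) = 6.897e-19 J.
Energy delivered: (206 W m⁻²)(16.8e-4 m²)(2340 s) = 809.8 J.
Photons incident: 809.8 / 6.897e-19 = 1.174e21, i.e. 1.174e21/6.022e23 = 0.001950 mol.
Photons absorbed: 0.662 × 0.001950 = 0.001291 mol.
Φ = 0.00120 mol / 0.001291 mol photons = 0.930.

Φ = 0.930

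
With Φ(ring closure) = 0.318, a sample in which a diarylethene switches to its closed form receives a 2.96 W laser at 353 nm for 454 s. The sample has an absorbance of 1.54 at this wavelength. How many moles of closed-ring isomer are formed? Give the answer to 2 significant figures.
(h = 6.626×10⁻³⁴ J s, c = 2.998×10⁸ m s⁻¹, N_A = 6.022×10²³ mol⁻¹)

0.0012 mol

Photon energy at 353 nm: hc/λ = (6.626×10⁻³⁴)(2.998×10⁸)/(353×10⁻⁹) = 5.627×10⁻¹⁹ J.
Energy delivered: (2.96 W)(454 s) = 1344 J.
Photons incident: 1344 / 5.627×10⁻¹⁹ = 2.388×10²¹, i.e. 2.388×10²¹/6.022×10²³ = 0.003965 mol.
Fraction absorbed: 1 − 10^(−1.54) = 0.9712.
Photons absorbed: 0.9712 × 0.003965 = 0.003851 mol.
Product: Φ × n_abs = 0.318 × 0.003851 = 0.001225 mol.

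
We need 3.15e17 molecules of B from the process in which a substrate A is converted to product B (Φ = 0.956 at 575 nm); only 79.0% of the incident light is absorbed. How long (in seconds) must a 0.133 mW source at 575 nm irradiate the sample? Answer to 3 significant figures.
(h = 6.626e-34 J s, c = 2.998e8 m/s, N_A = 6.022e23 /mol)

t ≈ 1080 s

Product: 3.15e17 / 6.022e23 = 5.231e-7 mol.
Photons that must be absorbed: 5.231e-7 / 0.956 = 5.472e-7 mol.
Incident photons needed: 5.472e-7 / 0.790 = 6.927e-7 mol.
Photon energy: hc/λ = 3.455e-19 J; per mole, 2.081e5 J mol⁻¹.
Energy required: 6.927e-7 × 2.081e5 = 0.1442 J.
Time: 0.1442 J / 0.000133 W = 1080 s.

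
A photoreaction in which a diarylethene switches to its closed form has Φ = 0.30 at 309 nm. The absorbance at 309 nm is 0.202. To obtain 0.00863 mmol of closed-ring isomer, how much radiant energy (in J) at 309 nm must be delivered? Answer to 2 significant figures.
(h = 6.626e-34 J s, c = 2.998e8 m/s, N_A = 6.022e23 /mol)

Product: 0.00863 mmol = 8.63e-6 mol.
Photons that must be absorbed: 8.63e-6 / 0.30 = 2.877e-5 mol.
Fraction absorbed: 1 − 10^(−0.202) = 0.3719.
Incident photons needed: 2.877e-5 / 0.3719 = 7.736e-5 mol.
Photon energy: hc/λ = 6.429e-19 J; per mole, 3.872e5 J mol⁻¹.
Energy required: 7.736e-5 × 3.872e5 = 30 J.

30 J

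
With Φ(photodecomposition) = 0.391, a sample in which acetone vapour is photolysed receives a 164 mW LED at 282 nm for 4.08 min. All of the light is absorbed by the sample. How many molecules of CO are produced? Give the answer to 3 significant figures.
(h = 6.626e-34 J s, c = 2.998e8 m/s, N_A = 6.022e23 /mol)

Photon energy at 282 nm: hc/λ = (6.626e-34)(2.998e8)/(282e-9) = 7.044e-19 J.
Energy delivered: (164 mW)(244.8 s) = 40.15 J.
Photons incident: 40.15 / 7.044e-19 = 5.700e19, i.e. 5.700e19/6.022e23 = 9.465e-5 mol.
Product: Φ × n_abs = 0.391 × 9.465e-5 = 3.701e-5 mol.
As a count: 3.701e-5 × 6.022e23 = 2.23e19.

2.23e19 molecules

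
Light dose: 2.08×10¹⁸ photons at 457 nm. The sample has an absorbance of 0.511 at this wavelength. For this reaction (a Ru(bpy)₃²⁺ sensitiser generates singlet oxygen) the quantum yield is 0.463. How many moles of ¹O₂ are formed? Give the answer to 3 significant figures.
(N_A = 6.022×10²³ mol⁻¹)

Moles of photons: 2.08×10¹⁸ / 6.022×10²³ = 3.454×10⁻⁶ mol.
Fraction absorbed: 1 − 10^(−0.511) = 0.6917.
Photons absorbed: 0.6917 × 3.454×10⁻⁶ = 2.389×10⁻⁶ mol.
Product: Φ × n_abs = 0.463 × 2.389×10⁻⁶ = 1.106×10⁻⁶ mol.

1.11×10⁻⁶ mol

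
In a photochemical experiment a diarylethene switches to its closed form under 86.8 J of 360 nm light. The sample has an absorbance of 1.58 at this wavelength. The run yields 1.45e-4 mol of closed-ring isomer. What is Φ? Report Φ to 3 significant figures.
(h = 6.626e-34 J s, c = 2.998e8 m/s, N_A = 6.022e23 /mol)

Photon energy at 360 nm: hc/λ = (6.626e-34)(2.998e8)/(360e-9) = 5.518e-19 J.
Photons incident: 86.8 / 5.518e-19 = 1.573e20, i.e. 1.573e20/6.022e23 = 2.612e-4 mol.
Fraction absorbed: 1 − 10^(−1.58) = 0.9737.
Photons absorbed: 0.9737 × 2.612e-4 = 2.543e-4 mol.
Φ = 1.45e-4 mol / 2.543e-4 mol photons = 0.570.

Φ = 0.570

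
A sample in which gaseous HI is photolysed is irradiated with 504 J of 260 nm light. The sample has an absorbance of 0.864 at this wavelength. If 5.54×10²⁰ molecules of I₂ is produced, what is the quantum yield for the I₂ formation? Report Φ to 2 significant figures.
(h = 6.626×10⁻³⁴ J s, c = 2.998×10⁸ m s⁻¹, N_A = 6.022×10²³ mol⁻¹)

Product: 5.54×10²⁰ / 6.022×10²³ = 9.200×10⁻⁴ mol.
Photon energy at 260 nm: hc/λ = (6.626×10⁻³⁴)(2.998×10⁸)/(260×10⁻⁹) = 7.640×10⁻¹⁹ J.
Photons incident: 504 / 7.640×10⁻¹⁹ = 6.597×10²⁰, i.e. 6.597×10²⁰/6.022×10²³ = 0.001095 mol.
Fraction absorbed: 1 − 10^(−0.864) = 0.8632.
Photons absorbed: 0.8632 × 0.001095 = 9.452×10⁻⁴ mol.
Φ = 9.200×10⁻⁴ mol / 9.452×10⁻⁴ mol photons = 0.97.

Φ = 0.97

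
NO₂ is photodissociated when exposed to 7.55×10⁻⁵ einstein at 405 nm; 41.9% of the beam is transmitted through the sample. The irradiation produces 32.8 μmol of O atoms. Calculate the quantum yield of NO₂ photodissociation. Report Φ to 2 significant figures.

Φ = 0.75

Product: 32.8 μmol = 3.28×10⁻⁵ mol.
Fraction absorbed: 1 − 41.9/100 = 0.5810.
Photons absorbed: 0.5810 × 7.55×10⁻⁵ = 4.387×10⁻⁵ mol.
Φ = 3.28×10⁻⁵ mol / 4.387×10⁻⁵ mol photons = 0.75.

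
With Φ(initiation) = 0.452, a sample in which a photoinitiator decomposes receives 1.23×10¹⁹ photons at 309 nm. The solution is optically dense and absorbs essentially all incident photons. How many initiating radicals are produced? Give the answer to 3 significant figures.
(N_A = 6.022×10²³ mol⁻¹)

Moles of photons: 1.23×10¹⁹ / 6.022×10²³ = 2.043×10⁻⁵ mol.
Product: Φ × n_abs = 0.452 × 2.043×10⁻⁵ = 9.234×10⁻⁶ mol.
As a count: 9.234×10⁻⁶ × 6.022×10²³ = 5.56×10¹⁸.

5.56×10¹⁸ initiating radicals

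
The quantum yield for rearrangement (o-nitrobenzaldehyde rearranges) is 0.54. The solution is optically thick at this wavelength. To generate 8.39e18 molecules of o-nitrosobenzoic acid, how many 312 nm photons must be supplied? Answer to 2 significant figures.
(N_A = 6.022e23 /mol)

Product: 8.39e18 / 6.022e23 = 1.393e-5 mol.
Photons that must be absorbed: 1.393e-5 / 0.54 = 2.580e-5 mol.
Photon count: 2.580e-5 × 6.022e23 = 1.6e19.

1.6e19 photons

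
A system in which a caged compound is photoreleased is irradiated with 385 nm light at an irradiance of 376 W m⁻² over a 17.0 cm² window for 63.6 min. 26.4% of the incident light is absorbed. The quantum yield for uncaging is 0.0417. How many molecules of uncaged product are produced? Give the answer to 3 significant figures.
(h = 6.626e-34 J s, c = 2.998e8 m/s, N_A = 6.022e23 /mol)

5.20e19 molecules

Photon energy at 385 nm: hc/λ = (6.626e-34)(2.998e8)/(385e-9) = 5.160e-19 J.
Energy delivered: (376 W m⁻²)(17.0e-4 m²)(3816 s) = 2439 J.
Photons incident: 2439 / 5.160e-19 = 4.727e21, i.e. 4.727e21/6.022e23 = 0.007850 mol.
Photons absorbed: 0.264 × 0.007850 = 0.002072 mol.
Product: Φ × n_abs = 0.0417 × 0.002072 = 8.640e-5 mol.
As a count: 8.640e-5 × 6.022e23 = 5.20e19.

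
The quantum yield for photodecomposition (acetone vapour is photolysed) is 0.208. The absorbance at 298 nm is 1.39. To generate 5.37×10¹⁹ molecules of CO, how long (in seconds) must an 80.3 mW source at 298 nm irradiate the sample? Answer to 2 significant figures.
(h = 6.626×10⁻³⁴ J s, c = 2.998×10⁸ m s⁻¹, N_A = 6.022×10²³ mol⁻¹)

t ≈ 2200 s

Product: 5.37×10¹⁹ / 6.022×10²³ = 8.917×10⁻⁵ mol.
Photons that must be absorbed: 8.917×10⁻⁵ / 0.208 = 4.287×10⁻⁴ mol.
Fraction absorbed: 1 − 10^(−1.39) = 0.9593.
Incident photons needed: 4.287×10⁻⁴ / 0.9593 = 4.469×10⁻⁴ mol.
Photon energy: hc/λ = 6.666×10⁻¹⁹ J; per mole, 4.014×10⁵ J mol⁻¹.
Energy required: 4.469×10⁻⁴ × 4.014×10⁵ = 179.4 J.
Time: 179.4 J / 0.0803 W = 2200 s.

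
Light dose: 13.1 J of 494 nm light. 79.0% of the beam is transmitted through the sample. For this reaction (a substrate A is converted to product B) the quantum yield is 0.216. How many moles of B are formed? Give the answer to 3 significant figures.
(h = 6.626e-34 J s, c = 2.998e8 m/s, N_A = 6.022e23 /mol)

2.45e-6 mol

Photon energy at 494 nm: hc/λ = (6.626e-34)(2.998e8)/(494e-9) = 4.021e-19 J.
Photons incident: 13.1 / 4.021e-19 = 3.258e19, i.e. 3.258e19/6.022e23 = 5.410e-5 mol.
Fraction absorbed: 1 − 79.0/100 = 0.2100.
Photons absorbed: 0.2100 × 5.410e-5 = 1.136e-5 mol.
Product: Φ × n_abs = 0.216 × 1.136e-5 = 2.454e-6 mol.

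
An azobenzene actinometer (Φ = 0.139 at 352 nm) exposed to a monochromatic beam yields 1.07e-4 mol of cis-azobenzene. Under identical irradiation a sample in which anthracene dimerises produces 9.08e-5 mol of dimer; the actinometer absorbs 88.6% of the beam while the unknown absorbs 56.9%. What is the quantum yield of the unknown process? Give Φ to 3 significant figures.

Photons absorbed by the actinometer: 1.07e-4 / 0.139 = 7.698e-4 mol.
Incident flux: 7.698e-4 / 0.886 = 8.688e-4 einstein.
Absorbed by unknown: 0.569 × 8.688e-4 = 4.943e-4 mol.
Φ(unknown) = 9.08e-5 / 4.943e-4 = 0.184.

Φ = 0.184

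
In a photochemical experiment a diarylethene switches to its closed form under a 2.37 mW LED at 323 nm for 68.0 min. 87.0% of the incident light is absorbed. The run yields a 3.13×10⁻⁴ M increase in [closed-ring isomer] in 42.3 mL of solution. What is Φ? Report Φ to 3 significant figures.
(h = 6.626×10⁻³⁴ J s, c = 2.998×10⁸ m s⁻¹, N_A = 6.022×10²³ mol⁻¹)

Product: (3.13×10⁻⁴ M)(0.0423 L) = 1.324×10⁻⁵ mol.
Photon energy at 323 nm: hc/λ = (6.626×10⁻³⁴)(2.998×10⁸)/(323×10⁻⁹) = 6.150×10⁻¹⁹ J.
Energy delivered: (2.37 mW)(4080 s) = 9.670 J.
Photons incident: 9.670 / 6.150×10⁻¹⁹ = 1.572×10¹⁹, i.e. 1.572×10¹⁹/6.022×10²³ = 2.610×10⁻⁵ mol.
Photons absorbed: 0.870 × 2.610×10⁻⁵ = 2.271×10⁻⁵ mol.
Φ = 1.324×10⁻⁵ mol / 2.271×10⁻⁵ mol photons = 0.583.

Φ = 0.583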